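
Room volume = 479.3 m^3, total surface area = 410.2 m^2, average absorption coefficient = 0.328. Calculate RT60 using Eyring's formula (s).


Given values:
  V = 479.3 m^3, S = 410.2 m^2, alpha = 0.328
Formula: RT60 = 0.161 * V / (-S * ln(1 - alpha))
Compute ln(1 - 0.328) = ln(0.672) = -0.397497
Denominator: -410.2 * -0.397497 = 163.0533
Numerator: 0.161 * 479.3 = 77.1673
RT60 = 77.1673 / 163.0533 = 0.473

0.473 s


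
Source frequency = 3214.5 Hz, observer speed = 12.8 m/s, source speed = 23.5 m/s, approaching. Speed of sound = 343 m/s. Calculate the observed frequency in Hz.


Given values:
  f_s = 3214.5 Hz, v_o = 12.8 m/s, v_s = 23.5 m/s
  Direction: approaching
Formula: f_o = f_s * (c + v_o) / (c - v_s)
Numerator: c + v_o = 343 + 12.8 = 355.8
Denominator: c - v_s = 343 - 23.5 = 319.5
f_o = 3214.5 * 355.8 / 319.5 = 3579.72

3579.72 Hz


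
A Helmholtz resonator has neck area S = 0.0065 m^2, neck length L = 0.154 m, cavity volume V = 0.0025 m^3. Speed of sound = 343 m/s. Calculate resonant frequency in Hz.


Given values:
  S = 0.0065 m^2, L = 0.154 m, V = 0.0025 m^3, c = 343 m/s
Formula: f = (c / (2*pi)) * sqrt(S / (V * L))
Compute V * L = 0.0025 * 0.154 = 0.000385
Compute S / (V * L) = 0.0065 / 0.000385 = 16.8831
Compute sqrt(16.8831) = 4.108905
Compute c / (2*pi) = 343 / 6.283185 = 54.590148
f = 54.590148 * 4.108905 = 224.31

224.31 Hz


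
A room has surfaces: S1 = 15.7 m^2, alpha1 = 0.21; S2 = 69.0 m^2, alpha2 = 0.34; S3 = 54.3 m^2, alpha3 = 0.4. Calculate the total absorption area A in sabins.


Given surfaces:
  Surface 1: 15.7 * 0.21 = 3.297
  Surface 2: 69.0 * 0.34 = 23.46
  Surface 3: 54.3 * 0.4 = 21.72
Formula: A = sum(Si * alpha_i)
A = 3.297 + 23.46 + 21.72
A = 48.48

48.48 sabins


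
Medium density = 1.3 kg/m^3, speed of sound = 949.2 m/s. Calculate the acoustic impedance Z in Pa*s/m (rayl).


Given values:
  rho = 1.3 kg/m^3
  c = 949.2 m/s
Formula: Z = rho * c
Z = 1.3 * 949.2
Z = 1233.96

1233.96 rayl


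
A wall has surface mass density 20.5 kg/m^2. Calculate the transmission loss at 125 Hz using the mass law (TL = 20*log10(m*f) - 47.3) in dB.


Given values:
  m = 20.5 kg/m^2, f = 125 Hz
Formula: TL = 20 * log10(m * f) - 47.3
Compute m * f = 20.5 * 125 = 2562.5
Compute log10(2562.5) = 3.408664
Compute 20 * 3.408664 = 68.1733
TL = 68.1733 - 47.3 = 20.87

20.87 dB


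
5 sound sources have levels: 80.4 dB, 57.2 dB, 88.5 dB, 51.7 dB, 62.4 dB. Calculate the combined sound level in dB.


Formula: L_total = 10 * log10( sum(10^(Li/10)) )
  Source 1: 10^(80.4/10) = 109647819.6143
  Source 2: 10^(57.2/10) = 524807.4602
  Source 3: 10^(88.5/10) = 707945784.3841
  Source 4: 10^(51.7/10) = 147910.8388
  Source 5: 10^(62.4/10) = 1737800.8287
Sum of linear values = 820004123.1261
L_total = 10 * log10(820004123.1261) = 89.14

89.14 dB


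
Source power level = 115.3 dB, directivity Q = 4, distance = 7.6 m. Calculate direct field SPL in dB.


Given values:
  Lw = 115.3 dB, Q = 4, r = 7.6 m
Formula: SPL = Lw + 10 * log10(Q / (4 * pi * r^2))
Compute 4 * pi * r^2 = 4 * pi * 7.6^2 = 725.8336
Compute Q / denom = 4 / 725.8336 = 0.0055109
Compute 10 * log10(0.0055109) = -22.5878
SPL = 115.3 + (-22.5878) = 92.71

92.71 dB


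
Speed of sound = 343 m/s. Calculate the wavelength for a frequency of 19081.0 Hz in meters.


Given values:
  c = 343 m/s, f = 19081.0 Hz
Formula: lambda = c / f
lambda = 343 / 19081.0
lambda = 0.018

0.018 m


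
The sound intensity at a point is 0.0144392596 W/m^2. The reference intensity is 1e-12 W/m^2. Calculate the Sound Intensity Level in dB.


Given values:
  I = 0.0144392596 W/m^2
  I_ref = 1e-12 W/m^2
Formula: SIL = 10 * log10(I / I_ref)
Compute ratio: I / I_ref = 14439259600
Compute log10: log10(14439259600) = 10.159545
Multiply: SIL = 10 * 10.159545 = 101.6

101.6 dB


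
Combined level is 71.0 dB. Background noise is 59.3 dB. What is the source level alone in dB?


Given values:
  L_total = 71.0 dB, L_bg = 59.3 dB
Formula: L_source = 10 * log10(10^(L_total/10) - 10^(L_bg/10))
Convert to linear:
  10^(71.0/10) = 12589254.1179
  10^(59.3/10) = 851138.0382
Difference: 12589254.1179 - 851138.0382 = 11738116.0797
L_source = 10 * log10(11738116.0797) = 70.7

70.7 dB


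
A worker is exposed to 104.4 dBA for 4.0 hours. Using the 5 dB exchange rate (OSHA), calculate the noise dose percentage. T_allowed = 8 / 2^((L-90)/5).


Given values:
  L = 104.4 dBA, T = 4.0 hours
Formula: T_allowed = 8 / 2^((L - 90) / 5)
Compute exponent: (104.4 - 90) / 5 = 2.88
Compute 2^(2.88) = 7.361501
T_allowed = 8 / 7.361501 = 1.086735 hours
Dose = (T / T_allowed) * 100
Dose = (4.0 / 1.086735) * 100 = 368.08

368.08 %


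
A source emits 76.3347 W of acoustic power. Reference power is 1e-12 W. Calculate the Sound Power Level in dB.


Given values:
  W = 76.3347 W
  W_ref = 1e-12 W
Formula: SWL = 10 * log10(W / W_ref)
Compute ratio: W / W_ref = 76334700000000
Compute log10: log10(76334700000000) = 13.882722
Multiply: SWL = 10 * 13.882722 = 138.83

138.83 dB


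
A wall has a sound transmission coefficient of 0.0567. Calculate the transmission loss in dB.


Given values:
  tau = 0.0567
Formula: TL = 10 * log10(1 / tau)
Compute 1 / tau = 1 / 0.0567 = 17.6367
Compute log10(17.6367) = 1.246417
TL = 10 * 1.246417 = 12.46

12.46 dB


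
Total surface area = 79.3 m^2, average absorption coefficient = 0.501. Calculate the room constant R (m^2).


Given values:
  S = 79.3 m^2, alpha = 0.501
Formula: R = S * alpha / (1 - alpha)
Numerator: 79.3 * 0.501 = 39.7293
Denominator: 1 - 0.501 = 0.499
R = 39.7293 / 0.499 = 79.62

79.62 m^2


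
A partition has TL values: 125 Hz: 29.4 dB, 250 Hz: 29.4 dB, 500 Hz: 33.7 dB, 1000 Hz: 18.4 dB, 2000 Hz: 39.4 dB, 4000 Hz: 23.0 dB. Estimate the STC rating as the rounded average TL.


Given TL values at each frequency:
  125 Hz: 29.4 dB
  250 Hz: 29.4 dB
  500 Hz: 33.7 dB
  1000 Hz: 18.4 dB
  2000 Hz: 39.4 dB
  4000 Hz: 23.0 dB
Formula: STC ~ round(average of TL values)
Sum = 29.4 + 29.4 + 33.7 + 18.4 + 39.4 + 23.0 = 173.3
Average = 173.3 / 6 = 28.88
Rounded: 29

29


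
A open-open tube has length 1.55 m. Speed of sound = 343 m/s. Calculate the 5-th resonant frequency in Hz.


Given values:
  Tube type: open-open, L = 1.55 m, c = 343 m/s, n = 5
Formula: f_n = n * c / (2 * L)
Compute 2 * L = 2 * 1.55 = 3.1
f = 5 * 343 / 3.1
f = 553.23

553.23 Hz


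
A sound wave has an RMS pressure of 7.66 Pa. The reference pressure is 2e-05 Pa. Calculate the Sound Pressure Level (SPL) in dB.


Given values:
  p = 7.66 Pa
  p_ref = 2e-05 Pa
Formula: SPL = 20 * log10(p / p_ref)
Compute ratio: p / p_ref = 7.66 / 2e-05 = 383000
Compute log10: log10(383000) = 5.583199
Multiply: SPL = 20 * 5.583199 = 111.66

111.66 dB


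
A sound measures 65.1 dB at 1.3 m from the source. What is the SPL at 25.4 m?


Given values:
  SPL1 = 65.1 dB, r1 = 1.3 m, r2 = 25.4 m
Formula: SPL2 = SPL1 - 20 * log10(r2 / r1)
Compute ratio: r2 / r1 = 25.4 / 1.3 = 19.5385
Compute log10: log10(19.5385) = 1.290891
Compute drop: 20 * 1.290891 = 25.8178
SPL2 = 65.1 - 25.8178 = 39.28

39.28 dB


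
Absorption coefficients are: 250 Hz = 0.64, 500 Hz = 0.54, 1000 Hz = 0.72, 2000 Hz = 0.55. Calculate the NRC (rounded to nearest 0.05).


Given values:
  a_250 = 0.64, a_500 = 0.54
  a_1000 = 0.72, a_2000 = 0.55
Formula: NRC = (a250 + a500 + a1000 + a2000) / 4
Sum = 0.64 + 0.54 + 0.72 + 0.55 = 2.45
NRC = 2.45 / 4 = 0.6125
Rounded to nearest 0.05: 0.6

0.6


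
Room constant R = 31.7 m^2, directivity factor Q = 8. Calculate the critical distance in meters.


Given values:
  R = 31.7 m^2, Q = 8
Formula: d_c = 0.141 * sqrt(Q * R)
Compute Q * R = 8 * 31.7 = 253.6
Compute sqrt(253.6) = 15.9248
d_c = 0.141 * 15.9248 = 2.245

2.245 m


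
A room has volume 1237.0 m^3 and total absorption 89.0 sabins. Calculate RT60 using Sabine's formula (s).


Given values:
  V = 1237.0 m^3
  A = 89.0 sabins
Formula: RT60 = 0.161 * V / A
Numerator: 0.161 * 1237.0 = 199.157
RT60 = 199.157 / 89.0 = 2.238

2.238 s


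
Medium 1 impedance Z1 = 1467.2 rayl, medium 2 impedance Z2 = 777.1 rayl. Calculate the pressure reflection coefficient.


Given values:
  Z1 = 1467.2 rayl, Z2 = 777.1 rayl
Formula: R = (Z2 - Z1) / (Z2 + Z1)
Numerator: Z2 - Z1 = 777.1 - 1467.2 = -690.1
Denominator: Z2 + Z1 = 777.1 + 1467.2 = 2244.3
R = -690.1 / 2244.3 = -0.3075

-0.3075


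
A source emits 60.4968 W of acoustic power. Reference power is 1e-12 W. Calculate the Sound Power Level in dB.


Given values:
  W = 60.4968 W
  W_ref = 1e-12 W
Formula: SWL = 10 * log10(W / W_ref)
Compute ratio: W / W_ref = 60496800000000
Compute log10: log10(60496800000000) = 13.781732
Multiply: SWL = 10 * 13.781732 = 137.82

137.82 dB


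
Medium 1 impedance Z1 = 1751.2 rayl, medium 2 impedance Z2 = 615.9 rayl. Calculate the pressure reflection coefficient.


Given values:
  Z1 = 1751.2 rayl, Z2 = 615.9 rayl
Formula: R = (Z2 - Z1) / (Z2 + Z1)
Numerator: Z2 - Z1 = 615.9 - 1751.2 = -1135.3
Denominator: Z2 + Z1 = 615.9 + 1751.2 = 2367.1
R = -1135.3 / 2367.1 = -0.4796

-0.4796


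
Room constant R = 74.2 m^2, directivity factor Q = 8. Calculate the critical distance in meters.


Given values:
  R = 74.2 m^2, Q = 8
Formula: d_c = 0.141 * sqrt(Q * R)
Compute Q * R = 8 * 74.2 = 593.6
Compute sqrt(593.6) = 24.3639
d_c = 0.141 * 24.3639 = 3.435

3.435 m


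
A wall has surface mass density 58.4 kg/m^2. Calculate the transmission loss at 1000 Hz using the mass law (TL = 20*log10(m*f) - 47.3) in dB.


Given values:
  m = 58.4 kg/m^2, f = 1000 Hz
Formula: TL = 20 * log10(m * f) - 47.3
Compute m * f = 58.4 * 1000 = 58400.0
Compute log10(58400.0) = 4.766413
Compute 20 * 4.766413 = 95.3283
TL = 95.3283 - 47.3 = 48.03

48.03 dB


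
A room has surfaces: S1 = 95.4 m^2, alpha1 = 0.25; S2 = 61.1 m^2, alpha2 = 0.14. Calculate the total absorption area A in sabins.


Given surfaces:
  Surface 1: 95.4 * 0.25 = 23.85
  Surface 2: 61.1 * 0.14 = 8.554
Formula: A = sum(Si * alpha_i)
A = 23.85 + 8.554
A = 32.4

32.4 sabins


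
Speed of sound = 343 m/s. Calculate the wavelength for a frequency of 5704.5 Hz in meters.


Given values:
  c = 343 m/s, f = 5704.5 Hz
Formula: lambda = c / f
lambda = 343 / 5704.5
lambda = 0.0601

0.0601 m


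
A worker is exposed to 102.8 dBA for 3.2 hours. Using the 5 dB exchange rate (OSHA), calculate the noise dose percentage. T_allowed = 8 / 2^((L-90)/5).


Given values:
  L = 102.8 dBA, T = 3.2 hours
Formula: T_allowed = 8 / 2^((L - 90) / 5)
Compute exponent: (102.8 - 90) / 5 = 2.56
Compute 2^(2.56) = 5.897077
T_allowed = 8 / 5.897077 = 1.356604 hours
Dose = (T / T_allowed) * 100
Dose = (3.2 / 1.356604) * 100 = 235.88

235.88 %


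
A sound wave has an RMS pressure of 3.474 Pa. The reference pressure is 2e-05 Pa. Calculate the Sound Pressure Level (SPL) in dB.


Given values:
  p = 3.474 Pa
  p_ref = 2e-05 Pa
Formula: SPL = 20 * log10(p / p_ref)
Compute ratio: p / p_ref = 3.474 / 2e-05 = 173700
Compute log10: log10(173700) = 5.2398
Multiply: SPL = 20 * 5.2398 = 104.8

104.8 dB


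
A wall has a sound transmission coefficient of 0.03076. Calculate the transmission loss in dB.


Given values:
  tau = 0.03076
Formula: TL = 10 * log10(1 / tau)
Compute 1 / tau = 1 / 0.03076 = 32.5098
Compute log10(32.5098) = 1.512014
TL = 10 * 1.512014 = 15.12

15.12 dB


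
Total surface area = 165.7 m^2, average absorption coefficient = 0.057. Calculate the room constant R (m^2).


Given values:
  S = 165.7 m^2, alpha = 0.057
Formula: R = S * alpha / (1 - alpha)
Numerator: 165.7 * 0.057 = 9.4449
Denominator: 1 - 0.057 = 0.943
R = 9.4449 / 0.943 = 10.02

10.02 m^2


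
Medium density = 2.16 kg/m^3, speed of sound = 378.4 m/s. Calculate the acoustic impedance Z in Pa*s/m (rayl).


Given values:
  rho = 2.16 kg/m^3
  c = 378.4 m/s
Formula: Z = rho * c
Z = 2.16 * 378.4
Z = 817.34

817.34 rayl


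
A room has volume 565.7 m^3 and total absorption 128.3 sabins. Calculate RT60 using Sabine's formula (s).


Given values:
  V = 565.7 m^3
  A = 128.3 sabins
Formula: RT60 = 0.161 * V / A
Numerator: 0.161 * 565.7 = 91.0777
RT60 = 91.0777 / 128.3 = 0.71

0.71 s


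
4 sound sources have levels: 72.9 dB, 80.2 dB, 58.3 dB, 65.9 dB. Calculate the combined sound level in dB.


Formula: L_total = 10 * log10( sum(10^(Li/10)) )
  Source 1: 10^(72.9/10) = 19498445.9976
  Source 2: 10^(80.2/10) = 104712854.8051
  Source 3: 10^(58.3/10) = 676082.9754
  Source 4: 10^(65.9/10) = 3890451.4499
Sum of linear values = 128777835.228
L_total = 10 * log10(128777835.228) = 81.1

81.1 dB


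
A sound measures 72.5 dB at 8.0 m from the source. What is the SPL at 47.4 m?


Given values:
  SPL1 = 72.5 dB, r1 = 8.0 m, r2 = 47.4 m
Formula: SPL2 = SPL1 - 20 * log10(r2 / r1)
Compute ratio: r2 / r1 = 47.4 / 8.0 = 5.925
Compute log10: log10(5.925) = 0.772688
Compute drop: 20 * 0.772688 = 15.4538
SPL2 = 72.5 - 15.4538 = 57.05

57.05 dB


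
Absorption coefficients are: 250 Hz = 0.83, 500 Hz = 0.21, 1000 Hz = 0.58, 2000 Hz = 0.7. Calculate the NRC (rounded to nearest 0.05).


Given values:
  a_250 = 0.83, a_500 = 0.21
  a_1000 = 0.58, a_2000 = 0.7
Formula: NRC = (a250 + a500 + a1000 + a2000) / 4
Sum = 0.83 + 0.21 + 0.58 + 0.7 = 2.32
NRC = 2.32 / 4 = 0.58
Rounded to nearest 0.05: 0.6

0.6


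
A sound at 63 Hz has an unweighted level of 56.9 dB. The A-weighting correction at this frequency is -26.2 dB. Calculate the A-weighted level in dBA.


Given values:
  SPL = 56.9 dB
  A-weighting at 63 Hz = -26.2 dB
Formula: L_A = SPL + A_weight
L_A = 56.9 + (-26.2)
L_A = 30.7

30.7 dBA


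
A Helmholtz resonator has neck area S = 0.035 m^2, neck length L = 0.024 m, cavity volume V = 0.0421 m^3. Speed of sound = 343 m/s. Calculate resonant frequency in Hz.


Given values:
  S = 0.035 m^2, L = 0.024 m, V = 0.0421 m^3, c = 343 m/s
Formula: f = (c / (2*pi)) * sqrt(S / (V * L))
Compute V * L = 0.0421 * 0.024 = 0.0010104
Compute S / (V * L) = 0.035 / 0.0010104 = 34.6397
Compute sqrt(34.6397) = 5.88555
Compute c / (2*pi) = 343 / 6.283185 = 54.590148
f = 54.590148 * 5.88555 = 321.29

321.29 Hz


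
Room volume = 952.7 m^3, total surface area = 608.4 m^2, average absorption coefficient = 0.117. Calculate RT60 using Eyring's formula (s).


Given values:
  V = 952.7 m^3, S = 608.4 m^2, alpha = 0.117
Formula: RT60 = 0.161 * V / (-S * ln(1 - alpha))
Compute ln(1 - 0.117) = ln(0.883) = -0.12443
Denominator: -608.4 * -0.12443 = 75.7032
Numerator: 0.161 * 952.7 = 153.3847
RT60 = 153.3847 / 75.7032 = 2.026

2.026 s


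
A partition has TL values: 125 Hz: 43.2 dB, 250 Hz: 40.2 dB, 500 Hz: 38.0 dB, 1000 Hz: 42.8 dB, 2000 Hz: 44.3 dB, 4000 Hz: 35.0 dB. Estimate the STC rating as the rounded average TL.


Given TL values at each frequency:
  125 Hz: 43.2 dB
  250 Hz: 40.2 dB
  500 Hz: 38.0 dB
  1000 Hz: 42.8 dB
  2000 Hz: 44.3 dB
  4000 Hz: 35.0 dB
Formula: STC ~ round(average of TL values)
Sum = 43.2 + 40.2 + 38.0 + 42.8 + 44.3 + 35.0 = 243.5
Average = 243.5 / 6 = 40.58
Rounded: 41

41


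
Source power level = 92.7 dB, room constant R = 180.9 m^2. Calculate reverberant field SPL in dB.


Given values:
  Lw = 92.7 dB, R = 180.9 m^2
Formula: SPL = Lw + 10 * log10(4 / R)
Compute 4 / R = 4 / 180.9 = 0.022112
Compute 10 * log10(0.022112) = -16.5537
SPL = 92.7 + (-16.5537) = 76.15

76.15 dB


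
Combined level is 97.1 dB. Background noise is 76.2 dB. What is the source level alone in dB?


Given values:
  L_total = 97.1 dB, L_bg = 76.2 dB
Formula: L_source = 10 * log10(10^(L_total/10) - 10^(L_bg/10))
Convert to linear:
  10^(97.1/10) = 5128613839.9136
  10^(76.2/10) = 41686938.347
Difference: 5128613839.9136 - 41686938.347 = 5086926901.5666
L_source = 10 * log10(5086926901.5666) = 97.06

97.06 dB


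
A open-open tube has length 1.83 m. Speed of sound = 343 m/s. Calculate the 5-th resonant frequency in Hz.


Given values:
  Tube type: open-open, L = 1.83 m, c = 343 m/s, n = 5
Formula: f_n = n * c / (2 * L)
Compute 2 * L = 2 * 1.83 = 3.66
f = 5 * 343 / 3.66
f = 468.58

468.58 Hz


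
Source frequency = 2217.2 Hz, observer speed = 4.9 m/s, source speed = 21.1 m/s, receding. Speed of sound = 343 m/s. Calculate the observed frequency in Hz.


Given values:
  f_s = 2217.2 Hz, v_o = 4.9 m/s, v_s = 21.1 m/s
  Direction: receding
Formula: f_o = f_s * (c - v_o) / (c + v_s)
Numerator: c - v_o = 343 - 4.9 = 338.1
Denominator: c + v_s = 343 + 21.1 = 364.1
f_o = 2217.2 * 338.1 / 364.1 = 2058.87

2058.87 Hz


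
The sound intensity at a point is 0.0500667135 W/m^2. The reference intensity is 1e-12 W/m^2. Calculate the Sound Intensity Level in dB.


Given values:
  I = 0.0500667135 W/m^2
  I_ref = 1e-12 W/m^2
Formula: SIL = 10 * log10(I / I_ref)
Compute ratio: I / I_ref = 50066713500
Compute log10: log10(50066713500) = 10.699549
Multiply: SIL = 10 * 10.699549 = 107.0

107.0 dB


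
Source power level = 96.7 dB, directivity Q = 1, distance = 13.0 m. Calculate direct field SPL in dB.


Given values:
  Lw = 96.7 dB, Q = 1, r = 13.0 m
Formula: SPL = Lw + 10 * log10(Q / (4 * pi * r^2))
Compute 4 * pi * r^2 = 4 * pi * 13.0^2 = 2123.7166
Compute Q / denom = 1 / 2123.7166 = 0.00047087
Compute 10 * log10(0.00047087) = -33.271
SPL = 96.7 + (-33.271) = 63.43

63.43 dB


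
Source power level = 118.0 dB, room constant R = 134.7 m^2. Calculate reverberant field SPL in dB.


Given values:
  Lw = 118.0 dB, R = 134.7 m^2
Formula: SPL = Lw + 10 * log10(4 / R)
Compute 4 / R = 4 / 134.7 = 0.029696
Compute 10 * log10(0.029696) = -15.273
SPL = 118.0 + (-15.273) = 102.73

102.73 dB


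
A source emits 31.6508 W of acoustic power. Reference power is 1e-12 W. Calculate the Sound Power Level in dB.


Given values:
  W = 31.6508 W
  W_ref = 1e-12 W
Formula: SWL = 10 * log10(W / W_ref)
Compute ratio: W / W_ref = 31650800000000
Compute log10: log10(31650800000000) = 13.500385
Multiply: SWL = 10 * 13.500385 = 135.0

135.0 dB


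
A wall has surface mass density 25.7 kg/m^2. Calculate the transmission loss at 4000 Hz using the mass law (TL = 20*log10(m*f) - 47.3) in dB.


Given values:
  m = 25.7 kg/m^2, f = 4000 Hz
Formula: TL = 20 * log10(m * f) - 47.3
Compute m * f = 25.7 * 4000 = 102800.0
Compute log10(102800.0) = 5.011993
Compute 20 * 5.011993 = 100.2399
TL = 100.2399 - 47.3 = 52.94

52.94 dB


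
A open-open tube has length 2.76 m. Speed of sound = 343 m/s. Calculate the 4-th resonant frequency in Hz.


Given values:
  Tube type: open-open, L = 2.76 m, c = 343 m/s, n = 4
Formula: f_n = n * c / (2 * L)
Compute 2 * L = 2 * 2.76 = 5.52
f = 4 * 343 / 5.52
f = 248.55

248.55 Hz


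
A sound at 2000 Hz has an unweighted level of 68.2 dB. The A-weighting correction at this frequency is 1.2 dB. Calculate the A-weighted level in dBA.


Given values:
  SPL = 68.2 dB
  A-weighting at 2000 Hz = 1.2 dB
Formula: L_A = SPL + A_weight
L_A = 68.2 + (1.2)
L_A = 69.4

69.4 dBA


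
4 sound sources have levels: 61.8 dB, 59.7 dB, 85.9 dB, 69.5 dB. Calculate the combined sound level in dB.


Formula: L_total = 10 * log10( sum(10^(Li/10)) )
  Source 1: 10^(61.8/10) = 1513561.2484
  Source 2: 10^(59.7/10) = 933254.3008
  Source 3: 10^(85.9/10) = 389045144.9943
  Source 4: 10^(69.5/10) = 8912509.3813
Sum of linear values = 400404469.9248
L_total = 10 * log10(400404469.9248) = 86.02

86.02 dB


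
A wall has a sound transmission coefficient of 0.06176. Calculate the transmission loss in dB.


Given values:
  tau = 0.06176
Formula: TL = 10 * log10(1 / tau)
Compute 1 / tau = 1 / 0.06176 = 16.1917
Compute log10(16.1917) = 1.209292
TL = 10 * 1.209292 = 12.09

12.09 dB


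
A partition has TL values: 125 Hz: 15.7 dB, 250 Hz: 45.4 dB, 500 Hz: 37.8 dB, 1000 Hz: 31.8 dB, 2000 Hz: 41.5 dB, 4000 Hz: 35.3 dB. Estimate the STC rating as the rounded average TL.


Given TL values at each frequency:
  125 Hz: 15.7 dB
  250 Hz: 45.4 dB
  500 Hz: 37.8 dB
  1000 Hz: 31.8 dB
  2000 Hz: 41.5 dB
  4000 Hz: 35.3 dB
Formula: STC ~ round(average of TL values)
Sum = 15.7 + 45.4 + 37.8 + 31.8 + 41.5 + 35.3 = 207.5
Average = 207.5 / 6 = 34.58
Rounded: 35

35


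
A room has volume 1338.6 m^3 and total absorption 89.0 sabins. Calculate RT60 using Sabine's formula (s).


Given values:
  V = 1338.6 m^3
  A = 89.0 sabins
Formula: RT60 = 0.161 * V / A
Numerator: 0.161 * 1338.6 = 215.5146
RT60 = 215.5146 / 89.0 = 2.422

2.422 s


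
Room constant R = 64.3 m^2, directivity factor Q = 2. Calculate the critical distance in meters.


Given values:
  R = 64.3 m^2, Q = 2
Formula: d_c = 0.141 * sqrt(Q * R)
Compute Q * R = 2 * 64.3 = 128.6
Compute sqrt(128.6) = 11.3402
d_c = 0.141 * 11.3402 = 1.599

1.599 m


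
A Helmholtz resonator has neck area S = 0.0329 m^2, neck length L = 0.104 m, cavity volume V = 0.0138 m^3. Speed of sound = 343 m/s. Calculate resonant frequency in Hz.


Given values:
  S = 0.0329 m^2, L = 0.104 m, V = 0.0138 m^3, c = 343 m/s
Formula: f = (c / (2*pi)) * sqrt(S / (V * L))
Compute V * L = 0.0138 * 0.104 = 0.0014352
Compute S / (V * L) = 0.0329 / 0.0014352 = 22.9236
Compute sqrt(22.9236) = 4.78786
Compute c / (2*pi) = 343 / 6.283185 = 54.590148
f = 54.590148 * 4.78786 = 261.37

261.37 Hz


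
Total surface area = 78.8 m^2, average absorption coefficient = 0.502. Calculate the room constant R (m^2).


Given values:
  S = 78.8 m^2, alpha = 0.502
Formula: R = S * alpha / (1 - alpha)
Numerator: 78.8 * 0.502 = 39.5576
Denominator: 1 - 0.502 = 0.498
R = 39.5576 / 0.498 = 79.43

79.43 m^2


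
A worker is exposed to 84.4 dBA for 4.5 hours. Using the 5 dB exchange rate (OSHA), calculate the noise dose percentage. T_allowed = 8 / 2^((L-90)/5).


Given values:
  L = 84.4 dBA, T = 4.5 hours
Formula: T_allowed = 8 / 2^((L - 90) / 5)
Compute exponent: (84.4 - 90) / 5 = -1.12
Compute 2^(-1.12) = 0.460094
T_allowed = 8 / 0.460094 = 17.387751 hours
Dose = (T / T_allowed) * 100
Dose = (4.5 / 17.387751) * 100 = 25.88

25.88 %


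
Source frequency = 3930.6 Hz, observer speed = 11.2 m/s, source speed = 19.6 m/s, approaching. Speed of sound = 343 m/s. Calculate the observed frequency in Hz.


Given values:
  f_s = 3930.6 Hz, v_o = 11.2 m/s, v_s = 19.6 m/s
  Direction: approaching
Formula: f_o = f_s * (c + v_o) / (c - v_s)
Numerator: c + v_o = 343 + 11.2 = 354.2
Denominator: c - v_s = 343 - 19.6 = 323.4
f_o = 3930.6 * 354.2 / 323.4 = 4304.94

4304.94 Hz


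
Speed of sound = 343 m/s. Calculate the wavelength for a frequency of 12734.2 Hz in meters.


Given values:
  c = 343 m/s, f = 12734.2 Hz
Formula: lambda = c / f
lambda = 343 / 12734.2
lambda = 0.0269

0.0269 m


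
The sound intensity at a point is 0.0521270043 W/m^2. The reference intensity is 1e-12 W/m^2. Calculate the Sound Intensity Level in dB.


Given values:
  I = 0.0521270043 W/m^2
  I_ref = 1e-12 W/m^2
Formula: SIL = 10 * log10(I / I_ref)
Compute ratio: I / I_ref = 52127004300
Compute log10: log10(52127004300) = 10.717063
Multiply: SIL = 10 * 10.717063 = 107.17

107.17 dB


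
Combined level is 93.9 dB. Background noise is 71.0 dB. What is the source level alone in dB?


Given values:
  L_total = 93.9 dB, L_bg = 71.0 dB
Formula: L_source = 10 * log10(10^(L_total/10) - 10^(L_bg/10))
Convert to linear:
  10^(93.9/10) = 2454708915.685
  10^(71.0/10) = 12589254.1179
Difference: 2454708915.685 - 12589254.1179 = 2442119661.5671
L_source = 10 * log10(2442119661.5671) = 93.88

93.88 dB


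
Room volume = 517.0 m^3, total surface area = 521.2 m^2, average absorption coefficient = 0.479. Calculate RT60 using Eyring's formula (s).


Given values:
  V = 517.0 m^3, S = 521.2 m^2, alpha = 0.479
Formula: RT60 = 0.161 * V / (-S * ln(1 - alpha))
Compute ln(1 - 0.479) = ln(0.521) = -0.652005
Denominator: -521.2 * -0.652005 = 339.825
Numerator: 0.161 * 517.0 = 83.237
RT60 = 83.237 / 339.825 = 0.245

0.245 s


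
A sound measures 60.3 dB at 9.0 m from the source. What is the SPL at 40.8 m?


Given values:
  SPL1 = 60.3 dB, r1 = 9.0 m, r2 = 40.8 m
Formula: SPL2 = SPL1 - 20 * log10(r2 / r1)
Compute ratio: r2 / r1 = 40.8 / 9.0 = 4.5333
Compute log10: log10(4.5333) = 0.656414
Compute drop: 20 * 0.656414 = 13.1283
SPL2 = 60.3 - 13.1283 = 47.17

47.17 dB


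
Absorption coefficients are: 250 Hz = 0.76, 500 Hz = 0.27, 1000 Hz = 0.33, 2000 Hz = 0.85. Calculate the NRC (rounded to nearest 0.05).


Given values:
  a_250 = 0.76, a_500 = 0.27
  a_1000 = 0.33, a_2000 = 0.85
Formula: NRC = (a250 + a500 + a1000 + a2000) / 4
Sum = 0.76 + 0.27 + 0.33 + 0.85 = 2.21
NRC = 2.21 / 4 = 0.5525
Rounded to nearest 0.05: 0.55

0.55


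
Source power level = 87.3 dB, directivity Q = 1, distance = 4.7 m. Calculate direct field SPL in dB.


Given values:
  Lw = 87.3 dB, Q = 1, r = 4.7 m
Formula: SPL = Lw + 10 * log10(Q / (4 * pi * r^2))
Compute 4 * pi * r^2 = 4 * pi * 4.7^2 = 277.5911
Compute Q / denom = 1 / 277.5911 = 0.00360242
Compute 10 * log10(0.00360242) = -24.4341
SPL = 87.3 + (-24.4341) = 62.87

62.87 dB


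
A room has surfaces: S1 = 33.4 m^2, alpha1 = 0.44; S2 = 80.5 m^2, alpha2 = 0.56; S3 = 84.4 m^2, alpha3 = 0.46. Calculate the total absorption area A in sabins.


Given surfaces:
  Surface 1: 33.4 * 0.44 = 14.696
  Surface 2: 80.5 * 0.56 = 45.08
  Surface 3: 84.4 * 0.46 = 38.824
Formula: A = sum(Si * alpha_i)
A = 14.696 + 45.08 + 38.824
A = 98.6

98.6 sabins


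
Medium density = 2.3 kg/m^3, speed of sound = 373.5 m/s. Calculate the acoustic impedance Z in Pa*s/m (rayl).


Given values:
  rho = 2.3 kg/m^3
  c = 373.5 m/s
Formula: Z = rho * c
Z = 2.3 * 373.5
Z = 859.05

859.05 rayl


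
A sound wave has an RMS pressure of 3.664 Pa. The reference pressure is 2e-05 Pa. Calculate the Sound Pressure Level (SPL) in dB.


Given values:
  p = 3.664 Pa
  p_ref = 2e-05 Pa
Formula: SPL = 20 * log10(p / p_ref)
Compute ratio: p / p_ref = 3.664 / 2e-05 = 183200
Compute log10: log10(183200) = 5.262925
Multiply: SPL = 20 * 5.262925 = 105.26

105.26 dB


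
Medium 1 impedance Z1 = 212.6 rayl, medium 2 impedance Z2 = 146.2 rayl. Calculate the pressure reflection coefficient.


Given values:
  Z1 = 212.6 rayl, Z2 = 146.2 rayl
Formula: R = (Z2 - Z1) / (Z2 + Z1)
Numerator: Z2 - Z1 = 146.2 - 212.6 = -66.4
Denominator: Z2 + Z1 = 146.2 + 212.6 = 358.8
R = -66.4 / 358.8 = -0.1851

-0.1851


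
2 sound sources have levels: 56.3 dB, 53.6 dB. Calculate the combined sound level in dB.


Formula: L_total = 10 * log10( sum(10^(Li/10)) )
  Source 1: 10^(56.3/10) = 426579.5188
  Source 2: 10^(53.6/10) = 229086.7653
Sum of linear values = 655666.2841
L_total = 10 * log10(655666.2841) = 58.17

58.17 dB


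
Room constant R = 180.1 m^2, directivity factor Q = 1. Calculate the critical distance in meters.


Given values:
  R = 180.1 m^2, Q = 1
Formula: d_c = 0.141 * sqrt(Q * R)
Compute Q * R = 1 * 180.1 = 180.1
Compute sqrt(180.1) = 13.4201
d_c = 0.141 * 13.4201 = 1.892

1.892 m


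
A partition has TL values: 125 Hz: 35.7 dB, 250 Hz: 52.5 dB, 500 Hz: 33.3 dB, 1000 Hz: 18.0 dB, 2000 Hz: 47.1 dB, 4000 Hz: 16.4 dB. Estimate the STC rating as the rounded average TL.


Given TL values at each frequency:
  125 Hz: 35.7 dB
  250 Hz: 52.5 dB
  500 Hz: 33.3 dB
  1000 Hz: 18.0 dB
  2000 Hz: 47.1 dB
  4000 Hz: 16.4 dB
Formula: STC ~ round(average of TL values)
Sum = 35.7 + 52.5 + 33.3 + 18.0 + 47.1 + 16.4 = 203.0
Average = 203.0 / 6 = 33.83
Rounded: 34

34


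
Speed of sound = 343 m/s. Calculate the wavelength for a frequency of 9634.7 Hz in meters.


Given values:
  c = 343 m/s, f = 9634.7 Hz
Formula: lambda = c / f
lambda = 343 / 9634.7
lambda = 0.0356

0.0356 m


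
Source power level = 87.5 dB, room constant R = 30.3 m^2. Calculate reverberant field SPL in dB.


Given values:
  Lw = 87.5 dB, R = 30.3 m^2
Formula: SPL = Lw + 10 * log10(4 / R)
Compute 4 / R = 4 / 30.3 = 0.132013
Compute 10 * log10(0.132013) = -8.7938
SPL = 87.5 + (-8.7938) = 78.71

78.71 dB


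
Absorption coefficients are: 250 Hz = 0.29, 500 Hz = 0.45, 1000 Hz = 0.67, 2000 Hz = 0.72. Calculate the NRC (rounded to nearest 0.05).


Given values:
  a_250 = 0.29, a_500 = 0.45
  a_1000 = 0.67, a_2000 = 0.72
Formula: NRC = (a250 + a500 + a1000 + a2000) / 4
Sum = 0.29 + 0.45 + 0.67 + 0.72 = 2.13
NRC = 2.13 / 4 = 0.5325
Rounded to nearest 0.05: 0.55

0.55


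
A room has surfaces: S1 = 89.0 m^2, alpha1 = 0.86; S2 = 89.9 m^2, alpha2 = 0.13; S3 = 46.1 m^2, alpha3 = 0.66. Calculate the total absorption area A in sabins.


Given surfaces:
  Surface 1: 89.0 * 0.86 = 76.54
  Surface 2: 89.9 * 0.13 = 11.687
  Surface 3: 46.1 * 0.66 = 30.426
Formula: A = sum(Si * alpha_i)
A = 76.54 + 11.687 + 30.426
A = 118.65

118.65 sabins


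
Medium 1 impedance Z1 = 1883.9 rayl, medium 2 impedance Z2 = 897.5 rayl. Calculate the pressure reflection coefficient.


Given values:
  Z1 = 1883.9 rayl, Z2 = 897.5 rayl
Formula: R = (Z2 - Z1) / (Z2 + Z1)
Numerator: Z2 - Z1 = 897.5 - 1883.9 = -986.4
Denominator: Z2 + Z1 = 897.5 + 1883.9 = 2781.4
R = -986.4 / 2781.4 = -0.3546

-0.3546


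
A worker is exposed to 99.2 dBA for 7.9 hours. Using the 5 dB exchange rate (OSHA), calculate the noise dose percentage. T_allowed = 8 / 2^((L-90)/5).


Given values:
  L = 99.2 dBA, T = 7.9 hours
Formula: T_allowed = 8 / 2^((L - 90) / 5)
Compute exponent: (99.2 - 90) / 5 = 1.84
Compute 2^(1.84) = 3.5801
T_allowed = 8 / 3.5801 = 2.234574 hours
Dose = (T / T_allowed) * 100
Dose = (7.9 / 2.234574) * 100 = 353.53

353.53 %


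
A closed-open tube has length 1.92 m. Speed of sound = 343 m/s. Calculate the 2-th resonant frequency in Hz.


Given values:
  Tube type: closed-open, L = 1.92 m, c = 343 m/s, n = 2
Formula: f_n = (2n - 1) * c / (4 * L)
Compute 2n - 1 = 2*2 - 1 = 3
Compute 4 * L = 4 * 1.92 = 7.68
f = 3 * 343 / 7.68
f = 133.98

133.98 Hz


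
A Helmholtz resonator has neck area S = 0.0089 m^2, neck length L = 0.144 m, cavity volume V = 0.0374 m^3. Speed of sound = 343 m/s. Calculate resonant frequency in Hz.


Given values:
  S = 0.0089 m^2, L = 0.144 m, V = 0.0374 m^3, c = 343 m/s
Formula: f = (c / (2*pi)) * sqrt(S / (V * L))
Compute V * L = 0.0374 * 0.144 = 0.0053856
Compute S / (V * L) = 0.0089 / 0.0053856 = 1.6526
Compute sqrt(1.6526) = 1.285535
Compute c / (2*pi) = 343 / 6.283185 = 54.590148
f = 54.590148 * 1.285535 = 70.18

70.18 Hz


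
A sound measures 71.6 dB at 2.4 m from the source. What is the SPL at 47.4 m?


Given values:
  SPL1 = 71.6 dB, r1 = 2.4 m, r2 = 47.4 m
Formula: SPL2 = SPL1 - 20 * log10(r2 / r1)
Compute ratio: r2 / r1 = 47.4 / 2.4 = 19.75
Compute log10: log10(19.75) = 1.295567
Compute drop: 20 * 1.295567 = 25.9113
SPL2 = 71.6 - 25.9113 = 45.69

45.69 dB


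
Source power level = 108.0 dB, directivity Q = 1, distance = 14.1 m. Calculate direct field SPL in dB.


Given values:
  Lw = 108.0 dB, Q = 1, r = 14.1 m
Formula: SPL = Lw + 10 * log10(Q / (4 * pi * r^2))
Compute 4 * pi * r^2 = 4 * pi * 14.1^2 = 2498.3201
Compute Q / denom = 1 / 2498.3201 = 0.00040027
Compute 10 * log10(0.00040027) = -33.9765
SPL = 108.0 + (-33.9765) = 74.02

74.02 dB


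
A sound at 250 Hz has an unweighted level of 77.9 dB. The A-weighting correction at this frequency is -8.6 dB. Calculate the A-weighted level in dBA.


Given values:
  SPL = 77.9 dB
  A-weighting at 250 Hz = -8.6 dB
Formula: L_A = SPL + A_weight
L_A = 77.9 + (-8.6)
L_A = 69.3

69.3 dBA


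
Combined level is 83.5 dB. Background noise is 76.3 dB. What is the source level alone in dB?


Given values:
  L_total = 83.5 dB, L_bg = 76.3 dB
Formula: L_source = 10 * log10(10^(L_total/10) - 10^(L_bg/10))
Convert to linear:
  10^(83.5/10) = 223872113.8568
  10^(76.3/10) = 42657951.8802
Difference: 223872113.8568 - 42657951.8802 = 181214161.9766
L_source = 10 * log10(181214161.9766) = 82.58

82.58 dB


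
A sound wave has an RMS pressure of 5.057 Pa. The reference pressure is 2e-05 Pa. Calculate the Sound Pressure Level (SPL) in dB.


Given values:
  p = 5.057 Pa
  p_ref = 2e-05 Pa
Formula: SPL = 20 * log10(p / p_ref)
Compute ratio: p / p_ref = 5.057 / 2e-05 = 252850
Compute log10: log10(252850) = 5.402863
Multiply: SPL = 20 * 5.402863 = 108.06

108.06 dB


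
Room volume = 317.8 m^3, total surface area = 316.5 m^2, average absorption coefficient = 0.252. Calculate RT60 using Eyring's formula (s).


Given values:
  V = 317.8 m^3, S = 316.5 m^2, alpha = 0.252
Formula: RT60 = 0.161 * V / (-S * ln(1 - alpha))
Compute ln(1 - 0.252) = ln(0.748) = -0.290352
Denominator: -316.5 * -0.290352 = 91.8964
Numerator: 0.161 * 317.8 = 51.1658
RT60 = 51.1658 / 91.8964 = 0.557

0.557 s


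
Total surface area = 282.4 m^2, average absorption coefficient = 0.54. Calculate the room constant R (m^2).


Given values:
  S = 282.4 m^2, alpha = 0.54
Formula: R = S * alpha / (1 - alpha)
Numerator: 282.4 * 0.54 = 152.496
Denominator: 1 - 0.54 = 0.46
R = 152.496 / 0.46 = 331.51

331.51 m^2


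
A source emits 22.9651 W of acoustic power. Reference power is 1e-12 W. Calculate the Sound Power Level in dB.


Given values:
  W = 22.9651 W
  W_ref = 1e-12 W
Formula: SWL = 10 * log10(W / W_ref)
Compute ratio: W / W_ref = 22965100000000
Compute log10: log10(22965100000000) = 13.361068
Multiply: SWL = 10 * 13.361068 = 133.61

133.61 dB


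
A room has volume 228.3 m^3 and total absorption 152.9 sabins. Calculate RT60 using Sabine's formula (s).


Given values:
  V = 228.3 m^3
  A = 152.9 sabins
Formula: RT60 = 0.161 * V / A
Numerator: 0.161 * 228.3 = 36.7563
RT60 = 36.7563 / 152.9 = 0.24

0.24 s


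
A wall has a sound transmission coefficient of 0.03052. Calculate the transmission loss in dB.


Given values:
  tau = 0.03052
Formula: TL = 10 * log10(1 / tau)
Compute 1 / tau = 1 / 0.03052 = 32.7654
Compute log10(32.7654) = 1.515415
TL = 10 * 1.515415 = 15.15

15.15 dB


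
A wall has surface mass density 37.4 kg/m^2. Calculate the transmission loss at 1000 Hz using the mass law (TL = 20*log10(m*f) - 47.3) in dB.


Given values:
  m = 37.4 kg/m^2, f = 1000 Hz
Formula: TL = 20 * log10(m * f) - 47.3
Compute m * f = 37.4 * 1000 = 37400.0
Compute log10(37400.0) = 4.572872
Compute 20 * 4.572872 = 91.4574
TL = 91.4574 - 47.3 = 44.16

44.16 dB


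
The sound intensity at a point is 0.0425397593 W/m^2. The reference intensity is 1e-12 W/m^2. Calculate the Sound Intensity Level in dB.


Given values:
  I = 0.0425397593 W/m^2
  I_ref = 1e-12 W/m^2
Formula: SIL = 10 * log10(I / I_ref)
Compute ratio: I / I_ref = 42539759300
Compute log10: log10(42539759300) = 10.628795
Multiply: SIL = 10 * 10.628795 = 106.29

106.29 dB


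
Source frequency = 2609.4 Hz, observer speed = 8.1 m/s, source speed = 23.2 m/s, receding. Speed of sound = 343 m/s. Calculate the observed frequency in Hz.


Given values:
  f_s = 2609.4 Hz, v_o = 8.1 m/s, v_s = 23.2 m/s
  Direction: receding
Formula: f_o = f_s * (c - v_o) / (c + v_s)
Numerator: c - v_o = 343 - 8.1 = 334.9
Denominator: c + v_s = 343 + 23.2 = 366.2
f_o = 2609.4 * 334.9 / 366.2 = 2386.37

2386.37 Hz


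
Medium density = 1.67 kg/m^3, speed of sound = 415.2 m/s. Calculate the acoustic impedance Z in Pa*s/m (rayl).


Given values:
  rho = 1.67 kg/m^3
  c = 415.2 m/s
Formula: Z = rho * c
Z = 1.67 * 415.2
Z = 693.38

693.38 rayl


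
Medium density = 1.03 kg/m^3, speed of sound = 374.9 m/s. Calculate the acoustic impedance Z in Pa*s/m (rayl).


Given values:
  rho = 1.03 kg/m^3
  c = 374.9 m/s
Formula: Z = rho * c
Z = 1.03 * 374.9
Z = 386.15

386.15 rayl


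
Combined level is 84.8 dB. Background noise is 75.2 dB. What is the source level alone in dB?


Given values:
  L_total = 84.8 dB, L_bg = 75.2 dB
Formula: L_source = 10 * log10(10^(L_total/10) - 10^(L_bg/10))
Convert to linear:
  10^(84.8/10) = 301995172.0402
  10^(75.2/10) = 33113112.1483
Difference: 301995172.0402 - 33113112.1483 = 268882059.8919
L_source = 10 * log10(268882059.8919) = 84.3

84.3 dB


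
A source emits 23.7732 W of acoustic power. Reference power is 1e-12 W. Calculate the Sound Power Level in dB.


Given values:
  W = 23.7732 W
  W_ref = 1e-12 W
Formula: SWL = 10 * log10(W / W_ref)
Compute ratio: W / W_ref = 23773200000000
Compute log10: log10(23773200000000) = 13.376088
Multiply: SWL = 10 * 13.376088 = 133.76

133.76 dB


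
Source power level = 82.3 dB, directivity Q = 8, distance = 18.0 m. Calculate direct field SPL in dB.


Given values:
  Lw = 82.3 dB, Q = 8, r = 18.0 m
Formula: SPL = Lw + 10 * log10(Q / (4 * pi * r^2))
Compute 4 * pi * r^2 = 4 * pi * 18.0^2 = 4071.5041
Compute Q / denom = 8 / 4071.5041 = 0.00196488
Compute 10 * log10(0.00196488) = -27.0666
SPL = 82.3 + (-27.0666) = 55.23

55.23 dB


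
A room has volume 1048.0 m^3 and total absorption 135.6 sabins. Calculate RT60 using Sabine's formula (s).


Given values:
  V = 1048.0 m^3
  A = 135.6 sabins
Formula: RT60 = 0.161 * V / A
Numerator: 0.161 * 1048.0 = 168.728
RT60 = 168.728 / 135.6 = 1.244

1.244 s


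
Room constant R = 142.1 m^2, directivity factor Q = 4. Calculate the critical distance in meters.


Given values:
  R = 142.1 m^2, Q = 4
Formula: d_c = 0.141 * sqrt(Q * R)
Compute Q * R = 4 * 142.1 = 568.4
Compute sqrt(568.4) = 23.8411
d_c = 0.141 * 23.8411 = 3.362

3.362 m


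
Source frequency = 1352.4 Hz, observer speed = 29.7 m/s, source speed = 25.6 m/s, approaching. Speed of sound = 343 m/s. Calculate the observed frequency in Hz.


Given values:
  f_s = 1352.4 Hz, v_o = 29.7 m/s, v_s = 25.6 m/s
  Direction: approaching
Formula: f_o = f_s * (c + v_o) / (c - v_s)
Numerator: c + v_o = 343 + 29.7 = 372.7
Denominator: c - v_s = 343 - 25.6 = 317.4
f_o = 1352.4 * 372.7 / 317.4 = 1588.03

1588.03 Hz


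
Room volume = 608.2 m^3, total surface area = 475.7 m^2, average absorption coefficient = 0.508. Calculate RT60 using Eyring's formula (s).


Given values:
  V = 608.2 m^3, S = 475.7 m^2, alpha = 0.508
Formula: RT60 = 0.161 * V / (-S * ln(1 - alpha))
Compute ln(1 - 0.508) = ln(0.492) = -0.709277
Denominator: -475.7 * -0.709277 = 337.4031
Numerator: 0.161 * 608.2 = 97.9202
RT60 = 97.9202 / 337.4031 = 0.29

0.29 s


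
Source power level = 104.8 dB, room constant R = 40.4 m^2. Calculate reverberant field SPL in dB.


Given values:
  Lw = 104.8 dB, R = 40.4 m^2
Formula: SPL = Lw + 10 * log10(4 / R)
Compute 4 / R = 4 / 40.4 = 0.09901
Compute 10 * log10(0.09901) = -10.0432
SPL = 104.8 + (-10.0432) = 94.76

94.76 dB


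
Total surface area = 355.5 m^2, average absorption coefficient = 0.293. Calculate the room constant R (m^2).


Given values:
  S = 355.5 m^2, alpha = 0.293
Formula: R = S * alpha / (1 - alpha)
Numerator: 355.5 * 0.293 = 104.1615
Denominator: 1 - 0.293 = 0.707
R = 104.1615 / 0.707 = 147.33

147.33 m^2


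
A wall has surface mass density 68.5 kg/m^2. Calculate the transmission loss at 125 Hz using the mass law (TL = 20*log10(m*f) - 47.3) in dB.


Given values:
  m = 68.5 kg/m^2, f = 125 Hz
Formula: TL = 20 * log10(m * f) - 47.3
Compute m * f = 68.5 * 125 = 8562.5
Compute log10(8562.5) = 3.932601
Compute 20 * 3.932601 = 78.652
TL = 78.652 - 47.3 = 31.35

31.35 dB


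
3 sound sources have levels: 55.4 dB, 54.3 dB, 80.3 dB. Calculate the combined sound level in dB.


Formula: L_total = 10 * log10( sum(10^(Li/10)) )
  Source 1: 10^(55.4/10) = 346736.8505
  Source 2: 10^(54.3/10) = 269153.4804
  Source 3: 10^(80.3/10) = 107151930.5238
Sum of linear values = 107767820.8547
L_total = 10 * log10(107767820.8547) = 80.32

80.32 dB


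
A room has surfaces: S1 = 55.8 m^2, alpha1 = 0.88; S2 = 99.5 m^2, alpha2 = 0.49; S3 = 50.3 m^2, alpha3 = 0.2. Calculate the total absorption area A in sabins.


Given surfaces:
  Surface 1: 55.8 * 0.88 = 49.104
  Surface 2: 99.5 * 0.49 = 48.755
  Surface 3: 50.3 * 0.2 = 10.06
Formula: A = sum(Si * alpha_i)
A = 49.104 + 48.755 + 10.06
A = 107.92

107.92 sabins


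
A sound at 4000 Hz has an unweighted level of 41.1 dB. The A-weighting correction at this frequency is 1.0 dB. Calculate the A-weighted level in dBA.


Given values:
  SPL = 41.1 dB
  A-weighting at 4000 Hz = 1.0 dB
Formula: L_A = SPL + A_weight
L_A = 41.1 + (1.0)
L_A = 42.1

42.1 dBA


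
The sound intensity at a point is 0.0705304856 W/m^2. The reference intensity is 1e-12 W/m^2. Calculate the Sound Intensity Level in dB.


Given values:
  I = 0.0705304856 W/m^2
  I_ref = 1e-12 W/m^2
Formula: SIL = 10 * log10(I / I_ref)
Compute ratio: I / I_ref = 70530485600
Compute log10: log10(70530485600) = 10.848377
Multiply: SIL = 10 * 10.848377 = 108.48

108.48 dB
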